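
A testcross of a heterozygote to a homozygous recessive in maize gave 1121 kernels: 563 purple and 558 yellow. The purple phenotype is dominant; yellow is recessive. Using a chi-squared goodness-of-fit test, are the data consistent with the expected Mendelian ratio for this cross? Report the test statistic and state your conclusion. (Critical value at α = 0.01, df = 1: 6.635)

A testcross of a heterozygote (Aa × aa) gives a 1:1 phenotypic ratio.
Under the 1:1 hypothesis (Σ ratio = 2, N = 1121):
  purple: 1121 × 1/2 = 560.5
  yellow: 1121 × 1/2 = 560.5
χ² = Σ (O − E)² / E
  purple: (563 − 560.5)² / 560.5 = 0.0112
  yellow: (558 − 560.5)² / 560.5 = 0.0112
χ² = 0.0112 + 0.0112 = 0.0224 ≈ 0.022
Degrees of freedom = 2 − 1 = 1; critical value at α = 0.01 is 6.635.
Since 0.022 < 6.635, we fail to reject the null hypothesis — the data are consistent with the 1:1 ratio.

0.022; consistent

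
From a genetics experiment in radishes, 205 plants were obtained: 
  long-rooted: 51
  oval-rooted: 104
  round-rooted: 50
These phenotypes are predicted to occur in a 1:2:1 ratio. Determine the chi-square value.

0.054

The 1:2:1 ratio has 4 parts, so with N = 205 the expected counts are:
  long-rooted: 205 × 1/4 = 51.25
  oval-rooted: 205 × 2/4 = 102.5
  round-rooted: 205 × 1/4 = 51.25
χ² = Σ (O − E)² / E
  long-rooted: (51 − 51.25)² / 51.25 = 0.0012
  oval-rooted: (104 − 102.5)² / 102.5 = 0.0220
  round-rooted: (50 − 51.25)² / 51.25 = 0.0305
χ² = 0.0012 + 0.0220 + 0.0305 = 0.0537 ≈ 0.054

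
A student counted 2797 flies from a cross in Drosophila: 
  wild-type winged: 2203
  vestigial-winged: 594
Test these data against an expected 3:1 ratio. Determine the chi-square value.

21.123

Total ratio parts = 4. Expected numbers out of 2797:
  wild-type winged: 2797 × 3/4 = 2097.75
  vestigial-winged: 2797 × 1/4 = 699.25
χ² = Σ (O − E)² / E
  wild-type winged: (2203 − 2097.75)² / 2097.75 = 5.2807
  vestigial-winged: (594 − 699.25)² / 699.25 = 15.8421
χ² = 5.2807 + 15.8421 = 21.1228 ≈ 21.123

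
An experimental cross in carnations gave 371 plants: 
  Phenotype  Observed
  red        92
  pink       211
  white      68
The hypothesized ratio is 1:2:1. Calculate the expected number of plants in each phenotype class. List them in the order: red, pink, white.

Total ratio parts = 4. Expected numbers out of 371:
  red: 371 × 1/4 = 92.75
  pink: 371 × 2/4 = 185.5
  white: 371 × 1/4 = 92.75

92.75, 185.5, 92.75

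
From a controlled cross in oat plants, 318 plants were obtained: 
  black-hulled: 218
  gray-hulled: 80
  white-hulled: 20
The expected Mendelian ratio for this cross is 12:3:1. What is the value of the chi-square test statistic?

8.725

The 12:3:1 ratio has 16 parts, so with N = 318 the expected counts are:
  black-hulled: 318 × 12/16 = 238.5
  gray-hulled: 318 × 3/16 = 59.625
  white-hulled: 318 × 1/16 = 19.875
χ² = Σ (O − E)² / E
  black-hulled: (218 − 238.5)² / 238.5 = 1.7621
  gray-hulled: (80 − 59.625)² / 59.625 = 6.9625
  white-hulled: (20 − 19.875)² / 19.875 = 0.0008
χ² = 1.7621 + 6.9625 + 0.0008 = 8.7254 ≈ 8.725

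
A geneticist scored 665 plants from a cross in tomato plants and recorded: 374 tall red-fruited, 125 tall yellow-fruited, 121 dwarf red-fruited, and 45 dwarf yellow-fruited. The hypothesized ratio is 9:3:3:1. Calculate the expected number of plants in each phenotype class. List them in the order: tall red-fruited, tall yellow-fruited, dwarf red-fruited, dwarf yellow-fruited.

The 9:3:3:1 ratio has 16 parts, so with N = 665 the expected counts are:
  tall red-fruited: 665 × 9/16 = 374.0625
  tall yellow-fruited: 665 × 3/16 = 124.6875
  dwarf red-fruited: 665 × 3/16 = 124.6875
  dwarf yellow-fruited: 665 × 1/16 = 41.5625

374.0625, 124.6875, 124.6875, 41.5625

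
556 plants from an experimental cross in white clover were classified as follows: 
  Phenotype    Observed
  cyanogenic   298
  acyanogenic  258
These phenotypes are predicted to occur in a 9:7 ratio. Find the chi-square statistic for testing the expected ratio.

1.590

Expected counts for N = 556 under a 9:7 ratio (total parts = 16):
  cyanogenic: 556 × 9/16 = 312.75
  acyanogenic: 556 × 7/16 = 243.25
χ² = Σ (O − E)² / E
  cyanogenic: (298 − 312.75)² / 312.75 = 0.6956
  acyanogenic: (258 − 243.25)² / 243.25 = 0.8944
χ² = 0.6956 + 0.8944 = 1.590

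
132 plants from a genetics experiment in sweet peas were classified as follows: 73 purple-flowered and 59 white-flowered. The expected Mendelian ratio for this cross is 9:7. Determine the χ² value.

0.048

Expected counts for N = 132 under a 9:7 ratio (total parts = 16):
  purple-flowered: 132 × 9/16 = 74.25
  white-flowered: 132 × 7/16 = 57.75
χ² = Σ (O − E)² / E
  purple-flowered: (73 − 74.25)² / 74.25 = 0.0210
  white-flowered: (59 − 57.75)² / 57.75 = 0.0271
χ² = 0.0210 + 0.0271 = 0.0481 ≈ 0.048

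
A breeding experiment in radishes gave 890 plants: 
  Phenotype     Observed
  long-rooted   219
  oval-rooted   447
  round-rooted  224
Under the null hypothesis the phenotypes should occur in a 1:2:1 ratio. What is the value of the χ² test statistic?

0.074

Under the 1:2:1 hypothesis (Σ ratio = 4, N = 890):
  long-rooted: 890 × 1/4 = 222.5
  oval-rooted: 890 × 2/4 = 445
  round-rooted: 890 × 1/4 = 222.5
χ² = Σ (O − E)² / E
  long-rooted: (219 − 222.5)² / 222.5 = 0.0551
  oval-rooted: (447 − 445)² / 445 = 0.0090
  round-rooted: (224 − 222.5)² / 222.5 = 0.0101
χ² = 0.0551 + 0.0090 + 0.0101 = 0.0742 ≈ 0.074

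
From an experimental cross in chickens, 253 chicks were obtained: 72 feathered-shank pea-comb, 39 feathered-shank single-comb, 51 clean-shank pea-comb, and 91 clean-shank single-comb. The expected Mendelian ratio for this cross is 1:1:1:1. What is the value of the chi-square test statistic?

25.055

Total ratio parts = 4. Expected numbers out of 253:
  feathered-shank pea-comb: 253 × 1/4 = 63.25
  feathered-shank single-comb: 253 × 1/4 = 63.25
  clean-shank pea-comb: 253 × 1/4 = 63.25
  clean-shank single-comb: 253 × 1/4 = 63.25
χ² = Σ (O − E)² / E
  feathered-shank pea-comb: (72 − 63.25)² / 63.25 = 1.2105
  feathered-shank single-comb: (39 − 63.25)² / 63.25 = 9.2974
  clean-shank pea-comb: (51 − 63.25)² / 63.25 = 2.3725
  clean-shank single-comb: (91 − 63.25)² / 63.25 = 12.1749
χ² = 1.2105 + 9.2974 + 2.3725 + 12.1749 = 25.0553 ≈ 25.055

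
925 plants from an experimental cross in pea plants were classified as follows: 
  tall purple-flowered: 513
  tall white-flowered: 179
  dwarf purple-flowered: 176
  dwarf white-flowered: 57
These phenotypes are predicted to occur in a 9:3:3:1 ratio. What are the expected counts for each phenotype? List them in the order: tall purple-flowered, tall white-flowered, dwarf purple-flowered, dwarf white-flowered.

520.3125, 173.4375, 173.4375, 57.8125

Expected counts for N = 925 under a 9:3:3:1 ratio (total parts = 16):
  tall purple-flowered: 925 × 9/16 = 520.3125
  tall white-flowered: 925 × 3/16 = 173.4375
  dwarf purple-flowered: 925 × 3/16 = 173.4375
  dwarf white-flowered: 925 × 1/16 = 57.8125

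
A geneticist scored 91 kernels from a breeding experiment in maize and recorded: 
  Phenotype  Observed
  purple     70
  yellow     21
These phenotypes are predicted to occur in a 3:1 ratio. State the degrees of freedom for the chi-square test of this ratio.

1

A goodness-of-fit test with 2 phenotype classes has df = 2 − 1 = 1.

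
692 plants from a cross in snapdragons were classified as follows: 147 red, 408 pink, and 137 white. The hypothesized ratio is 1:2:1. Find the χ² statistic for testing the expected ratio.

Expected counts for N = 692 under a 1:2:1 ratio (total parts = 4):
  red: 692 × 1/4 = 173
  pink: 692 × 2/4 = 346
  white: 692 × 1/4 = 173
χ² = Σ (O − E)² / E
  red: (147 − 173)² / 173 = 3.9075
  pink: (408 − 346)² / 346 = 11.1098
  white: (137 − 173)² / 173 = 7.4913
χ² = 3.9075 + 11.1098 + 7.4913 = 22.5086 ≈ 22.509

22.509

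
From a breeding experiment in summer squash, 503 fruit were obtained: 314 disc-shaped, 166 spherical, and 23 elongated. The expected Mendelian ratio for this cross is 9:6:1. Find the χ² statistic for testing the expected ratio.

The 9:6:1 ratio has 16 parts, so with N = 503 the expected counts are:
  disc-shaped: 503 × 9/16 = 282.9375
  spherical: 503 × 6/16 = 188.625
  elongated: 503 × 1/16 = 31.4375
χ² = Σ (O − E)² / E
  disc-shaped: (314 − 282.9375)² / 282.9375 = 3.4102
  spherical: (166 − 188.625)² / 188.625 = 2.7138
  elongated: (23 − 31.4375)² / 31.4375 = 2.2645
χ² = 3.4102 + 2.7138 + 2.2645 = 8.3885 ≈ 8.389

8.389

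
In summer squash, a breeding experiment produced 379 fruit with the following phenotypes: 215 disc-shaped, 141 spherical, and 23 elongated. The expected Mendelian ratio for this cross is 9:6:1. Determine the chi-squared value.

0.044

Total ratio parts = 16. Expected numbers out of 379:
  disc-shaped: 379 × 9/16 = 213.1875
  spherical: 379 × 6/16 = 142.125
  elongated: 379 × 1/16 = 23.6875
χ² = Σ (O − E)² / E
  disc-shaped: (215 − 213.1875)² / 213.1875 = 0.0154
  spherical: (141 − 142.125)² / 142.125 = 0.0089
  elongated: (23 − 23.6875)² / 23.6875 = 0.0200
χ² = 0.0154 + 0.0089 + 0.0200 = 0.0443 ≈ 0.044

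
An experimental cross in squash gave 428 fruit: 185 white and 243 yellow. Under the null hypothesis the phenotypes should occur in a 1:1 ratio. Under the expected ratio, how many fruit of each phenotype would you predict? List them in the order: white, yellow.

Total ratio parts = 2. Expected numbers out of 428:
  white: 428 × 1/2 = 214
  yellow: 428 × 1/2 = 214

214, 214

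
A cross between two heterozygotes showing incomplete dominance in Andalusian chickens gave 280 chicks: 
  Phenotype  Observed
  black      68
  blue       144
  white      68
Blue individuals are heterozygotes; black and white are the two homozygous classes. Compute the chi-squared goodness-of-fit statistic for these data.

With incomplete dominance, a heterozygote × heterozygote cross gives a 1:2:1 phenotypic ratio.
Under the 1:2:1 hypothesis (Σ ratio = 4, N = 280):
  black: 280 × 1/4 = 70
  blue: 280 × 2/4 = 140
  white: 280 × 1/4 = 70
χ² = Σ (O − E)² / E
  black: (68 − 70)² / 70 = 0.0571
  blue: (144 − 140)² / 140 = 0.1143
  white: (68 − 70)² / 70 = 0.0571
χ² = 0.0571 + 0.1143 + 0.0571 = 0.2285 ≈ 0.229

0.229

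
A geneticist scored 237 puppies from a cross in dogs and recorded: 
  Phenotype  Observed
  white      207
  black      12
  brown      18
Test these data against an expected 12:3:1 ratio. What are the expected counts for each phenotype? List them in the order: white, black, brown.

Total ratio parts = 16. Expected numbers out of 237:
  white: 237 × 12/16 = 177.75
  black: 237 × 3/16 = 44.4375
  brown: 237 × 1/16 = 14.8125

177.75, 44.4375, 14.8125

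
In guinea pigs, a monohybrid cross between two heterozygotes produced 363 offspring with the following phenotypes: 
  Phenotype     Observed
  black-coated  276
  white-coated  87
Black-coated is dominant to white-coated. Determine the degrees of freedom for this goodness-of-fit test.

For a monohybrid cross between heterozygotes with complete dominance, the expected phenotypic ratio is 3:1.
A goodness-of-fit test with 2 phenotype classes has df = 2 − 1 = 1.

1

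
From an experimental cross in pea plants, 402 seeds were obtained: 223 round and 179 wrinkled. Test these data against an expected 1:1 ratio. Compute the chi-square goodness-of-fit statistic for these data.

Expected counts for N = 402 under a 1:1 ratio (total parts = 2):
  round: 402 × 1/2 = 201
  wrinkled: 402 × 1/2 = 201
χ² = Σ (O − E)² / E
  round: (223 − 201)² / 201 = 2.4080
  wrinkled: (179 − 201)² / 201 = 2.4080
χ² = 2.4080 + 2.4080 = 4.816

4.816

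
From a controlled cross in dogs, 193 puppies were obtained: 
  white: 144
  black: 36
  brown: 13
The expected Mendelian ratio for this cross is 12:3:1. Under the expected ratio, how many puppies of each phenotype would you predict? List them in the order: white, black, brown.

Total ratio parts = 16. Expected numbers out of 193:
  white: 193 × 12/16 = 144.75
  black: 193 × 3/16 = 36.1875
  brown: 193 × 1/16 = 12.0625

144.75, 36.1875, 12.0625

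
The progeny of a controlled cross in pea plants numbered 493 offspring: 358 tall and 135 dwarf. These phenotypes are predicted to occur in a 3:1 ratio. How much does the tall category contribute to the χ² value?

0.373

Total ratio parts = 4. Expected numbers out of 493:
  tall: 493 × 3/4 = 369.75
  dwarf: 493 × 1/4 = 123.25
Contribution of tall: (358 − 369.75)² / 369.75 = 0.3734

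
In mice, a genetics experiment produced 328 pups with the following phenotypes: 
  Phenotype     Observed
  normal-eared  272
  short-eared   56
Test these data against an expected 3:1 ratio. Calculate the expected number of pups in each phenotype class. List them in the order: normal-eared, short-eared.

The 3:1 ratio has 4 parts, so with N = 328 the expected counts are:
  normal-eared: 328 × 3/4 = 246
  short-eared: 328 × 1/4 = 82

246, 82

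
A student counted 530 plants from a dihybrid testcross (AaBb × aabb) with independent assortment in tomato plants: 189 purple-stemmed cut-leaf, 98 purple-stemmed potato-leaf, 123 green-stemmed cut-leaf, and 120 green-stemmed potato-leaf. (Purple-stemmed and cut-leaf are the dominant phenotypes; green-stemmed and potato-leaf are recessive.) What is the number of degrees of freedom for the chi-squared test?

3

A dihybrid testcross with independent assortment gives a 1:1:1:1 ratio.
A goodness-of-fit test with 4 phenotype classes has df = 4 − 1 = 3.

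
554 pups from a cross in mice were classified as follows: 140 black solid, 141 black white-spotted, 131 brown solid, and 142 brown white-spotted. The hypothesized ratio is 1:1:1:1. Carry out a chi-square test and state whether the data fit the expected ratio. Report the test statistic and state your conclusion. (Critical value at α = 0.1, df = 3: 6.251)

0.556; consistent

Under the 1:1:1:1 hypothesis (Σ ratio = 4, N = 554):
  black solid: 554 × 1/4 = 138.5
  black white-spotted: 554 × 1/4 = 138.5
  brown solid: 554 × 1/4 = 138.5
  brown white-spotted: 554 × 1/4 = 138.5
χ² = Σ (O − E)² / E
  black solid: (140 − 138.5)² / 138.5 = 0.0162
  black white-spotted: (141 − 138.5)² / 138.5 = 0.0451
  brown solid: (131 − 138.5)² / 138.5 = 0.4061
  brown white-spotted: (142 − 138.5)² / 138.5 = 0.0884
χ² = 0.0162 + 0.0451 + 0.4061 + 0.0884 = 0.5558 ≈ 0.556
Degrees of freedom = 4 − 1 = 3; critical value at α = 0.1 is 6.251.
Since 0.556 < 6.251, we fail to reject the null hypothesis — the data are consistent with the 1:1:1:1 ratio.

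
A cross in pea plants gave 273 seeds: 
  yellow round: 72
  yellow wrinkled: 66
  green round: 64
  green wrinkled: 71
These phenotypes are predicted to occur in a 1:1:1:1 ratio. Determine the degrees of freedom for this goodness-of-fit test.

A goodness-of-fit test with 4 phenotype classes has df = 4 − 1 = 3.

3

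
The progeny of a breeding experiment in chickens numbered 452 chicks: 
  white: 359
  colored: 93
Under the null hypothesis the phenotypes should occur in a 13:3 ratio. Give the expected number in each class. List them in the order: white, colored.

367.25, 84.75

Total ratio parts = 16. Expected numbers out of 452:
  white: 452 × 13/16 = 367.25
  colored: 452 × 3/16 = 84.75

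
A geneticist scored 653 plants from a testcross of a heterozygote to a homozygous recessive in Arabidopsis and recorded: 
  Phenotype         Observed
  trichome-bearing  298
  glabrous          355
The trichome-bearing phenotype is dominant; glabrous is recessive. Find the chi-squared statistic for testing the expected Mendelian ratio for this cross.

4.975

A testcross of a heterozygote (Aa × aa) gives a 1:1 phenotypic ratio.
Total ratio parts = 2. Expected numbers out of 653:
  trichome-bearing: 653 × 1/2 = 326.5
  glabrous: 653 × 1/2 = 326.5
χ² = Σ (O − E)² / E
  trichome-bearing: (298 − 326.5)² / 326.5 = 2.4877
  glabrous: (355 − 326.5)² / 326.5 = 2.4877
χ² = 2.4877 + 2.4877 = 4.9754 ≈ 4.975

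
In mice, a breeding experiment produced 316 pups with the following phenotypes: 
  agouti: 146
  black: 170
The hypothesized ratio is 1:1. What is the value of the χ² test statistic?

Under the 1:1 hypothesis (Σ ratio = 2, N = 316):
  agouti: 316 × 1/2 = 158
  black: 316 × 1/2 = 158
χ² = Σ (O − E)² / E
  agouti: (146 − 158)² / 158 = 0.9114
  black: (170 − 158)² / 158 = 0.9114
χ² = 0.9114 + 0.9114 = 1.8228 ≈ 1.823

1.823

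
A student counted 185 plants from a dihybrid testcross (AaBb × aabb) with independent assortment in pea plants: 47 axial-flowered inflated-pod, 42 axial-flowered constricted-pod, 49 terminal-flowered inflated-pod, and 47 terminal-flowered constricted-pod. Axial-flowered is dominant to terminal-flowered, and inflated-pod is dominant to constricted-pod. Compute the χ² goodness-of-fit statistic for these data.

0.578

A dihybrid testcross with independent assortment gives a 1:1:1:1 ratio.
Expected counts for N = 185 under a 1:1:1:1 ratio (total parts = 4):
  axial-flowered inflated-pod: 185 × 1/4 = 46.25
  axial-flowered constricted-pod: 185 × 1/4 = 46.25
  terminal-flowered inflated-pod: 185 × 1/4 = 46.25
  terminal-flowered constricted-pod: 185 × 1/4 = 46.25
χ² = Σ (O − E)² / E
  axial-flowered inflated-pod: (47 − 46.25)² / 46.25 = 0.0122
  axial-flowered constricted-pod: (42 − 46.25)² / 46.25 = 0.3905
  terminal-flowered inflated-pod: (49 − 46.25)² / 46.25 = 0.1635
  terminal-flowered constricted-pod: (47 − 46.25)² / 46.25 = 0.0122
χ² = 0.0122 + 0.3905 + 0.1635 + 0.0122 = 0.5784 ≈ 0.578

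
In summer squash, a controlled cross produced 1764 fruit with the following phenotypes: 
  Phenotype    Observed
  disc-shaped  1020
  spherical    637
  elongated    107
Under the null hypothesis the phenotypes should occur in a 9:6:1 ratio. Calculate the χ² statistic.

The 9:6:1 ratio has 16 parts, so with N = 1764 the expected counts are:
  disc-shaped: 1764 × 9/16 = 992.25
  spherical: 1764 × 6/16 = 661.5
  elongated: 1764 × 1/16 = 110.25
χ² = Σ (O − E)² / E
  disc-shaped: (1020 − 992.25)² / 992.25 = 0.7761
  spherical: (637 − 661.5)² / 661.5 = 0.9074
  elongated: (107 − 110.25)² / 110.25 = 0.0958
χ² = 0.7761 + 0.9074 + 0.0958 = 1.7793 ≈ 1.779

1.779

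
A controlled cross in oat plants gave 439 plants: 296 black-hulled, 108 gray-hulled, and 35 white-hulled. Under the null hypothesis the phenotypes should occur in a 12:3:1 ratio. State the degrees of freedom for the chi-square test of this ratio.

A goodness-of-fit test with 3 phenotype classes has df = 3 − 1 = 2.

2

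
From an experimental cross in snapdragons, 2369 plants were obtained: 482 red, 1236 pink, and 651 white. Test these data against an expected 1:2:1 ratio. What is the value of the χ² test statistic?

Under the 1:2:1 hypothesis (Σ ratio = 4, N = 2369):
  red: 2369 × 1/4 = 592.25
  pink: 2369 × 2/4 = 1184.5
  white: 2369 × 1/4 = 592.25
χ² = Σ (O − E)² / E
  red: (482 − 592.25)² / 592.25 = 20.5235
  pink: (1236 − 1184.5)² / 1184.5 = 2.2391
  white: (651 − 592.25)² / 592.25 = 5.8279
χ² = 20.5235 + 2.2391 + 5.8279 = 28.5905 ≈ 28.591

28.591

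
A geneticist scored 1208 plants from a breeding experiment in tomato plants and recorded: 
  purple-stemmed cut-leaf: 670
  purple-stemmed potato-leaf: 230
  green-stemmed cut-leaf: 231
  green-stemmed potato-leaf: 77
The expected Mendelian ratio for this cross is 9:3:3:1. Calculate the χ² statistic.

0.306

Total ratio parts = 16. Expected numbers out of 1208:
  purple-stemmed cut-leaf: 1208 × 9/16 = 679.5
  purple-stemmed potato-leaf: 1208 × 3/16 = 226.5
  green-stemmed cut-leaf: 1208 × 3/16 = 226.5
  green-stemmed potato-leaf: 1208 × 1/16 = 75.5
χ² = Σ (O − E)² / E
  purple-stemmed cut-leaf: (670 − 679.5)² / 679.5 = 0.1328
  purple-stemmed potato-leaf: (230 − 226.5)² / 226.5 = 0.0541
  green-stemmed cut-leaf: (231 − 226.5)² / 226.5 = 0.0894
  green-stemmed potato-leaf: (77 − 75.5)² / 75.5 = 0.0298
χ² = 0.1328 + 0.0541 + 0.0894 + 0.0298 = 0.3061 ≈ 0.306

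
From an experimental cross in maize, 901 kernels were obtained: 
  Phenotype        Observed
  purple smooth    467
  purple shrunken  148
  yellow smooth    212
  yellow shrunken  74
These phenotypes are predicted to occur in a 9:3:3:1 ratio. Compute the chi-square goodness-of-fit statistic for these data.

22.255

Total ratio parts = 16. Expected numbers out of 901:
  purple smooth: 901 × 9/16 = 506.8125
  purple shrunken: 901 × 3/16 = 168.9375
  yellow smooth: 901 × 3/16 = 168.9375
  yellow shrunken: 901 × 1/16 = 56.3125
χ² = Σ (O − E)² / E
  purple smooth: (467 − 506.8125)² / 506.8125 = 3.1275
  purple shrunken: (148 − 168.9375)² / 168.9375 = 2.5949
  yellow smooth: (212 − 168.9375)² / 168.9375 = 10.9767
  yellow shrunken: (74 − 56.3125)² / 56.3125 = 5.5556
χ² = 3.1275 + 2.5949 + 10.9767 + 5.5556 = 22.2547 ≈ 22.255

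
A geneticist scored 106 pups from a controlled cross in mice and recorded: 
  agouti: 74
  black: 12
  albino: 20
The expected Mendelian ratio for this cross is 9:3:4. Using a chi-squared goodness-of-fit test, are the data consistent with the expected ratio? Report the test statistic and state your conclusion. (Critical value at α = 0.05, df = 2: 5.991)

Expected counts for N = 106 under a 9:3:4 ratio (total parts = 16):
  agouti: 106 × 9/16 = 59.625
  black: 106 × 3/16 = 19.875
  albino: 106 × 4/16 = 26.5
χ² = Σ (O − E)² / E
  agouti: (74 − 59.625)² / 59.625 = 3.4657
  black: (12 − 19.875)² / 19.875 = 3.1203
  albino: (20 − 26.5)² / 26.5 = 1.5943
χ² = 3.4657 + 3.1203 + 1.5943 = 8.1803 ≈ 8.180
Degrees of freedom = 3 − 1 = 2; critical value at α = 0.05 is 5.991.
Since 8.180 > 5.991, we reject the null hypothesis — the data do not fit the 9:3:4 ratio.

8.180; not consistent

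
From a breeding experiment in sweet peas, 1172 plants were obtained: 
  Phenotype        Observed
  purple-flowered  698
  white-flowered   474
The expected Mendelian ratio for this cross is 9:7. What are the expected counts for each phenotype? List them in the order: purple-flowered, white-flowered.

The 9:7 ratio has 16 parts, so with N = 1172 the expected counts are:
  purple-flowered: 1172 × 9/16 = 659.25
  white-flowered: 1172 × 7/16 = 512.75

659.25, 512.75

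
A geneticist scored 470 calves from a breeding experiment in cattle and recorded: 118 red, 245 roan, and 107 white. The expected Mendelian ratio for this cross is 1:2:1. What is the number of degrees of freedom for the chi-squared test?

A goodness-of-fit test with 3 phenotype classes has df = 3 − 1 = 2.

2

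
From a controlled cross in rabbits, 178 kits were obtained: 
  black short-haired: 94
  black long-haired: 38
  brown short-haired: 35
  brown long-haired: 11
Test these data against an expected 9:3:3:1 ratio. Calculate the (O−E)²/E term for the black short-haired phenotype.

0.375

Total ratio parts = 16. Expected numbers out of 178:
  black short-haired: 178 × 9/16 = 100.125
  black long-haired: 178 × 3/16 = 33.375
  brown short-haired: 178 × 3/16 = 33.375
  brown long-haired: 178 × 1/16 = 11.125
Contribution of black short-haired: (94 − 100.125)² / 100.125 = 0.3747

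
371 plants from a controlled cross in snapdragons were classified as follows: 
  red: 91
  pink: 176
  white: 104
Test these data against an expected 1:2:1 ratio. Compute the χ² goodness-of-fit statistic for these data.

Under the 1:2:1 hypothesis (Σ ratio = 4, N = 371):
  red: 371 × 1/4 = 92.75
  pink: 371 × 2/4 = 185.5
  white: 371 × 1/4 = 92.75
χ² = Σ (O − E)² / E
  red: (91 − 92.75)² / 92.75 = 0.0330
  pink: (176 − 185.5)² / 185.5 = 0.4865
  white: (104 − 92.75)² / 92.75 = 1.3646
χ² = 0.0330 + 0.4865 + 1.3646 = 1.8841 ≈ 1.884

1.884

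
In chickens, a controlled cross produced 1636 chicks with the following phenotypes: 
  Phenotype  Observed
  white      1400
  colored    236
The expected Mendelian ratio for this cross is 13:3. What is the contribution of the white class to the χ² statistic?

3.766

Expected counts for N = 1636 under a 13:3 ratio (total parts = 16):
  white: 1636 × 13/16 = 1329.25
  colored: 1636 × 3/16 = 306.75
Contribution of white: (1400 − 1329.25)² / 1329.25 = 3.7657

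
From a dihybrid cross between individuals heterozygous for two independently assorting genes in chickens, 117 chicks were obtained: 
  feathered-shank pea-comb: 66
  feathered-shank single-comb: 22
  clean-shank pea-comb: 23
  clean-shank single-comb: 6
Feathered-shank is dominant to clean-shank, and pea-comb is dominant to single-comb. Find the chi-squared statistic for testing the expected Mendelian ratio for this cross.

0.288

A dihybrid F₂ with independent assortment and complete dominance at both loci gives a 9:3:3:1 phenotypic ratio.
Under the 9:3:3:1 hypothesis (Σ ratio = 16, N = 117):
  feathered-shank pea-comb: 117 × 9/16 = 65.8125
  feathered-shank single-comb: 117 × 3/16 = 21.9375
  clean-shank pea-comb: 117 × 3/16 = 21.9375
  clean-shank single-comb: 117 × 1/16 = 7.3125
χ² = Σ (O − E)² / E
  feathered-shank pea-comb: (66 − 65.8125)² / 65.8125 = 0.0005
  feathered-shank single-comb: (22 − 21.9375)² / 21.9375 = 0.0002
  clean-shank pea-comb: (23 − 21.9375)² / 21.9375 = 0.0515
  clean-shank single-comb: (6 − 7.3125)² / 7.3125 = 0.2356
χ² = 0.0005 + 0.0002 + 0.0515 + 0.2356 = 0.2878 ≈ 0.288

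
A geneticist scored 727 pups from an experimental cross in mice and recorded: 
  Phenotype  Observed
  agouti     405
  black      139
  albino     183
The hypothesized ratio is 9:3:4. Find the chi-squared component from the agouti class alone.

Under the 9:3:4 hypothesis (Σ ratio = 16, N = 727):
  agouti: 727 × 9/16 = 408.9375
  black: 727 × 3/16 = 136.3125
  albino: 727 × 4/16 = 181.75
Contribution of agouti: (405 − 408.9375)² / 408.9375 = 0.0379

0.038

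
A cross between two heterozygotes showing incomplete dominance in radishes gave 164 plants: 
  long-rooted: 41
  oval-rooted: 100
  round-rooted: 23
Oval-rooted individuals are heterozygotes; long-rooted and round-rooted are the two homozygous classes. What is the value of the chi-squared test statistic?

11.854

With incomplete dominance, a heterozygote × heterozygote cross gives a 1:2:1 phenotypic ratio.
Expected counts for N = 164 under a 1:2:1 ratio (total parts = 4):
  long-rooted: 164 × 1/4 = 41
  oval-rooted: 164 × 2/4 = 82
  round-rooted: 164 × 1/4 = 41
χ² = Σ (O − E)² / E
  long-rooted: (41 − 41)² / 41 = 0.0000
  oval-rooted: (100 − 82)² / 82 = 3.9512
  round-rooted: (23 − 41)² / 41 = 7.9024
χ² = 0.0000 + 3.9512 + 7.9024 = 11.8536 ≈ 11.854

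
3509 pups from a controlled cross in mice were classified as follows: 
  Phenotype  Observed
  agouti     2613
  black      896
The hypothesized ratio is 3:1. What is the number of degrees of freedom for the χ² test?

1

A goodness-of-fit test with 2 phenotype classes has df = 2 − 1 = 1.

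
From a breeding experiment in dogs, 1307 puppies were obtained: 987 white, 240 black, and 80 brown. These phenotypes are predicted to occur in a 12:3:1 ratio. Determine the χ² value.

0.186

Total ratio parts = 16. Expected numbers out of 1307:
  white: 1307 × 12/16 = 980.25
  black: 1307 × 3/16 = 245.0625
  brown: 1307 × 1/16 = 81.6875
χ² = Σ (O − E)² / E
  white: (987 − 980.25)² / 980.25 = 0.0465
  black: (240 − 245.0625)² / 245.0625 = 0.1046
  brown: (80 − 81.6875)² / 81.6875 = 0.0349
χ² = 0.0465 + 0.1046 + 0.0349 = 0.186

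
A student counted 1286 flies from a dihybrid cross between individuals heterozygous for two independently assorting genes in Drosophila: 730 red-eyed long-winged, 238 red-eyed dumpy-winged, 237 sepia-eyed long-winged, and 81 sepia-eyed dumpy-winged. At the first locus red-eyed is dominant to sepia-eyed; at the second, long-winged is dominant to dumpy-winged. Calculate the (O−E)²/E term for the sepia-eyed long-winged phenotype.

A dihybrid F₂ with independent assortment and complete dominance at both loci gives a 9:3:3:1 phenotypic ratio.
Under the 9:3:3:1 hypothesis (Σ ratio = 16, N = 1286):
  red-eyed long-winged: 1286 × 9/16 = 723.375
  red-eyed dumpy-winged: 1286 × 3/16 = 241.125
  sepia-eyed long-winged: 1286 × 3/16 = 241.125
  sepia-eyed dumpy-winged: 1286 × 1/16 = 80.375
Contribution of sepia-eyed long-winged: (237 − 241.125)² / 241.125 = 0.0706

0.071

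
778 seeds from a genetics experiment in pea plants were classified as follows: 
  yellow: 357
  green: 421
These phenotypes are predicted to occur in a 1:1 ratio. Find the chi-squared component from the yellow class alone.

Total ratio parts = 2. Expected numbers out of 778:
  yellow: 778 × 1/2 = 389
  green: 778 × 1/2 = 389
Contribution of yellow: (357 − 389)² / 389 = 2.6324

2.632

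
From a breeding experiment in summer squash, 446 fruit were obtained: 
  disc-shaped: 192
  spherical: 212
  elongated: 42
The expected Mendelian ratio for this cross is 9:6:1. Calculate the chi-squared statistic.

32.948

Expected counts for N = 446 under a 9:6:1 ratio (total parts = 16):
  disc-shaped: 446 × 9/16 = 250.875
  spherical: 446 × 6/16 = 167.25
  elongated: 446 × 1/16 = 27.875
χ² = Σ (O − E)² / E
  disc-shaped: (192 − 250.875)² / 250.875 = 13.8167
  spherical: (212 − 167.25)² / 167.25 = 11.9735
  elongated: (42 − 27.875)² / 27.875 = 7.1575
χ² = 13.8167 + 11.9735 + 7.1575 = 32.9477 ≈ 32.948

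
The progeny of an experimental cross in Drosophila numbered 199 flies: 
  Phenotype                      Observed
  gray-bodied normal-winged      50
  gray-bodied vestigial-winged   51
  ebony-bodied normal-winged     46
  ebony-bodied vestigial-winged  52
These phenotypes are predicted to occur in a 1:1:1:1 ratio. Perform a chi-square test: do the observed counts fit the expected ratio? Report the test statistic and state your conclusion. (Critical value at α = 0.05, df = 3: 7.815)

The 1:1:1:1 ratio has 4 parts, so with N = 199 the expected counts are:
  gray-bodied normal-winged: 199 × 1/4 = 49.75
  gray-bodied vestigial-winged: 199 × 1/4 = 49.75
  ebony-bodied normal-winged: 199 × 1/4 = 49.75
  ebony-bodied vestigial-winged: 199 × 1/4 = 49.75
χ² = Σ (O − E)² / E
  gray-bodied normal-winged: (50 − 49.75)² / 49.75 = 0.0013
  gray-bodied vestigial-winged: (51 − 49.75)² / 49.75 = 0.0314
  ebony-bodied normal-winged: (46 − 49.75)² / 49.75 = 0.2827
  ebony-bodied vestigial-winged: (52 − 49.75)² / 49.75 = 0.1018
χ² = 0.0013 + 0.0314 + 0.2827 + 0.1018 = 0.4172 ≈ 0.417
Degrees of freedom = 4 − 1 = 3; critical value at α = 0.05 is 7.815.
Since 0.417 < 7.815, we fail to reject the null hypothesis — the data are consistent with the 1:1:1:1 ratio.

0.417; consistent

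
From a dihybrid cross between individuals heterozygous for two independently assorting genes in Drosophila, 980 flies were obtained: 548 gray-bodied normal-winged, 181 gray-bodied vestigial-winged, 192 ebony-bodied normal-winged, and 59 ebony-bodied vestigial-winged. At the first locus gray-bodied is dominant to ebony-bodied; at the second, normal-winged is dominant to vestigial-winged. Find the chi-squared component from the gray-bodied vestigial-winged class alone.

A dihybrid F₂ with independent assortment and complete dominance at both loci gives a 9:3:3:1 phenotypic ratio.
Expected counts for N = 980 under a 9:3:3:1 ratio (total parts = 16):
  gray-bodied normal-winged: 980 × 9/16 = 551.25
  gray-bodied vestigial-winged: 980 × 3/16 = 183.75
  ebony-bodied normal-winged: 980 × 3/16 = 183.75
  ebony-bodied vestigial-winged: 980 × 1/16 = 61.25
Contribution of gray-bodied vestigial-winged: (181 − 183.75)² / 183.75 = 0.0412

0.041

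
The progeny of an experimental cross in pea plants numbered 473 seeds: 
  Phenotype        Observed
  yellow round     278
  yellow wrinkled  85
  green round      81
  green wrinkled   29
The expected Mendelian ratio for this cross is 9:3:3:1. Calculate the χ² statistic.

1.366

The 9:3:3:1 ratio has 16 parts, so with N = 473 the expected counts are:
  yellow round: 473 × 9/16 = 266.0625
  yellow wrinkled: 473 × 3/16 = 88.6875
  green round: 473 × 3/16 = 88.6875
  green wrinkled: 473 × 1/16 = 29.5625
χ² = Σ (O − E)² / E
  yellow round: (278 − 266.0625)² / 266.0625 = 0.5356
  yellow wrinkled: (85 − 88.6875)² / 88.6875 = 0.1533
  green round: (81 − 88.6875)² / 88.6875 = 0.6664
  green wrinkled: (29 − 29.5625)² / 29.5625 = 0.0107
χ² = 0.5356 + 0.1533 + 0.6664 + 0.0107 = 1.366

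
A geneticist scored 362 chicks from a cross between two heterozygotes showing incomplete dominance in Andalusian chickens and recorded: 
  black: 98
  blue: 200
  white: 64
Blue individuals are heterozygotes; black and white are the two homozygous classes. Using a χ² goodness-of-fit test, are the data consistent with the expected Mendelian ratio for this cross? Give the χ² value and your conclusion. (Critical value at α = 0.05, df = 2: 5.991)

10.376; not consistent

With incomplete dominance, a heterozygote × heterozygote cross gives a 1:2:1 phenotypic ratio.
Total ratio parts = 4. Expected numbers out of 362:
  black: 362 × 1/4 = 90.5
  blue: 362 × 2/4 = 181
  white: 362 × 1/4 = 90.5
χ² = Σ (O − E)² / E
  black: (98 − 90.5)² / 90.5 = 0.6215
  blue: (200 − 181)² / 181 = 1.9945
  white: (64 − 90.5)² / 90.5 = 7.7597
χ² = 0.6215 + 1.9945 + 7.7597 = 10.3757 ≈ 10.376
Degrees of freedom = 3 − 1 = 2; critical value at α = 0.05 is 5.991.
Since 10.376 > 5.991, we reject the null hypothesis — the data do not fit the 1:2:1 ratio.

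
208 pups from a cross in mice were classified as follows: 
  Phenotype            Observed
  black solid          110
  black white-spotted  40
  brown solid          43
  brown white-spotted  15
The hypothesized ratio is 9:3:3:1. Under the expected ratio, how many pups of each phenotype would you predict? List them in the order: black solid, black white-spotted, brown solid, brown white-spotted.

Total ratio parts = 16. Expected numbers out of 208:
  black solid: 208 × 9/16 = 117
  black white-spotted: 208 × 3/16 = 39
  brown solid: 208 × 3/16 = 39
  brown white-spotted: 208 × 1/16 = 13

117, 39, 39, 13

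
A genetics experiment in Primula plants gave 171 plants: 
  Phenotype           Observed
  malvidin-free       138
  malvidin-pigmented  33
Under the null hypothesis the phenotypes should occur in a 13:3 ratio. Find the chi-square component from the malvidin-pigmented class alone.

The 13:3 ratio has 16 parts, so with N = 171 the expected counts are:
  malvidin-free: 171 × 13/16 = 138.9375
  malvidin-pigmented: 171 × 3/16 = 32.0625
Contribution of malvidin-pigmented: (33 − 32.0625)² / 32.0625 = 0.0274

0.027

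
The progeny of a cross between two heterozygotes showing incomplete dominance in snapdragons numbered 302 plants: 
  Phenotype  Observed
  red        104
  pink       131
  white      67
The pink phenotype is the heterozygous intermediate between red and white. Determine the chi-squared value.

14.364

With incomplete dominance, a heterozygote × heterozygote cross gives a 1:2:1 phenotypic ratio.
The 1:2:1 ratio has 4 parts, so with N = 302 the expected counts are:
  red: 302 × 1/4 = 75.5
  pink: 302 × 2/4 = 151
  white: 302 × 1/4 = 75.5
χ² = Σ (O − E)² / E
  red: (104 − 75.5)² / 75.5 = 10.7583
  pink: (131 − 151)² / 151 = 2.6490
  white: (67 − 75.5)² / 75.5 = 0.9570
χ² = 10.7583 + 2.6490 + 0.9570 = 14.3643 ≈ 14.364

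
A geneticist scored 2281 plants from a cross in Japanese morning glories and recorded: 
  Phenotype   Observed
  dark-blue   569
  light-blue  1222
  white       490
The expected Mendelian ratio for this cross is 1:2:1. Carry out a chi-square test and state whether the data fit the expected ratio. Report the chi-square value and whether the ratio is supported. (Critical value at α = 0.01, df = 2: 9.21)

Under the 1:2:1 hypothesis (Σ ratio = 4, N = 2281):
  dark-blue: 2281 × 1/4 = 570.25
  light-blue: 2281 × 2/4 = 1140.5
  white: 2281 × 1/4 = 570.25
χ² = Σ (O − E)² / E
  dark-blue: (569 − 570.25)² / 570.25 = 0.0027
  light-blue: (1222 − 1140.5)² / 1140.5 = 5.8240
  white: (490 − 570.25)² / 570.25 = 11.2934
χ² = 0.0027 + 5.8240 + 11.2934 = 17.1201 ≈ 17.120
Degrees of freedom = 3 − 1 = 2; critical value at α = 0.01 is 9.21.
Since 17.120 > 9.21, we reject the null hypothesis — the data do not fit the 1:2:1 ratio.

17.120; not consistent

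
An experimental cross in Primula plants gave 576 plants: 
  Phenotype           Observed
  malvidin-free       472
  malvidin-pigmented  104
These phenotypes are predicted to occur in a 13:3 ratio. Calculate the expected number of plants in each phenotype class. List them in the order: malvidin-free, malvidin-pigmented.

468, 108

Total ratio parts = 16. Expected numbers out of 576:
  malvidin-free: 576 × 13/16 = 468
  malvidin-pigmented: 576 × 3/16 = 108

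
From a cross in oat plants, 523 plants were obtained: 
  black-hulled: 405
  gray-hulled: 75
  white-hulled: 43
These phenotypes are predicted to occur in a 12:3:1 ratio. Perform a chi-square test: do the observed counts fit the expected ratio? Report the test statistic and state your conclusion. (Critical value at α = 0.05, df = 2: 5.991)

9.092; not consistent

Under the 12:3:1 hypothesis (Σ ratio = 16, N = 523):
  black-hulled: 523 × 12/16 = 392.25
  gray-hulled: 523 × 3/16 = 98.0625
  white-hulled: 523 × 1/16 = 32.6875
χ² = Σ (O − E)² / E
  black-hulled: (405 − 392.25)² / 392.25 = 0.4144
  gray-hulled: (75 − 98.0625)² / 98.0625 = 5.4239
  white-hulled: (43 − 32.6875)² / 32.6875 = 3.2535
χ² = 0.4144 + 5.4239 + 3.2535 = 9.0918 ≈ 9.092
Degrees of freedom = 3 − 1 = 2; critical value at α = 0.05 is 5.991.
Since 9.092 > 5.991, we reject the null hypothesis — the data do not fit the 12:3:1 ratio.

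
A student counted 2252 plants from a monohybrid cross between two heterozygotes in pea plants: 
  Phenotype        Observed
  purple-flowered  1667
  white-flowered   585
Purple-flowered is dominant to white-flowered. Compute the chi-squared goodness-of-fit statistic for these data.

1.146

For a monohybrid cross between heterozygotes with complete dominance, the expected phenotypic ratio is 3:1.
Expected counts for N = 2252 under a 3:1 ratio (total parts = 4):
  purple-flowered: 2252 × 3/4 = 1689
  white-flowered: 2252 × 1/4 = 563
χ² = Σ (O − E)² / E
  purple-flowered: (1667 − 1689)² / 1689 = 0.2866
  white-flowered: (585 − 563)² / 563 = 0.8597
χ² = 0.2866 + 0.8597 = 1.1463 ≈ 1.146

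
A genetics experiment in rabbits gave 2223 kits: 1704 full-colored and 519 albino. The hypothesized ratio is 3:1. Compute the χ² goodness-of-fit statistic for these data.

3.240

The 3:1 ratio has 4 parts, so with N = 2223 the expected counts are:
  full-colored: 2223 × 3/4 = 1667.25
  albino: 2223 × 1/4 = 555.75
χ² = Σ (O − E)² / E
  full-colored: (1704 − 1667.25)² / 1667.25 = 0.8101
  albino: (519 − 555.75)² / 555.75 = 2.4302
χ² = 0.8101 + 2.4302 = 3.2403 ≈ 3.240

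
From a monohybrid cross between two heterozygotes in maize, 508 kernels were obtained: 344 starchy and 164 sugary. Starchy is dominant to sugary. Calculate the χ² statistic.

For a monohybrid cross between heterozygotes with complete dominance, the expected phenotypic ratio is 3:1.
Total ratio parts = 4. Expected numbers out of 508:
  starchy: 508 × 3/4 = 381
  sugary: 508 × 1/4 = 127
χ² = Σ (O − E)² / E
  starchy: (344 − 381)² / 381 = 3.5932
  sugary: (164 − 127)² / 127 = 10.7795
χ² = 3.5932 + 10.7795 = 14.3727 ≈ 14.373

14.373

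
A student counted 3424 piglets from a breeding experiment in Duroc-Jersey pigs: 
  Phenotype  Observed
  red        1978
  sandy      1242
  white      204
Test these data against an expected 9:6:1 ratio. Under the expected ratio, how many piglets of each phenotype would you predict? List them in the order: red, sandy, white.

Total ratio parts = 16. Expected numbers out of 3424:
  red: 3424 × 9/16 = 1926
  sandy: 3424 × 6/16 = 1284
  white: 3424 × 1/16 = 214

1926, 1284, 214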